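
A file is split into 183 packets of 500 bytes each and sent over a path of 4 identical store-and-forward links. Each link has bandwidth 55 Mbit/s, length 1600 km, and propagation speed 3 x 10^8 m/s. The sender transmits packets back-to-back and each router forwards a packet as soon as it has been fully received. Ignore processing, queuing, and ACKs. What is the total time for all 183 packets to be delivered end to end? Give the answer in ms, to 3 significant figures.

34.9 ms

Per-hop transmission t_tx = L/R = 4000/55000000 = 0.0727273 ms.
Per-hop propagation t_prop = 1600000/300000000 = 5.33333 ms.
Pipeline fill: first packet needs 4·t_tx to clear all hops; remaining 182 packets each add one t_tx.
Total = (4+183-1)·t_tx + 4·t_prop = 186·0.0727273 + 4·5.33333 = 34.9 ms.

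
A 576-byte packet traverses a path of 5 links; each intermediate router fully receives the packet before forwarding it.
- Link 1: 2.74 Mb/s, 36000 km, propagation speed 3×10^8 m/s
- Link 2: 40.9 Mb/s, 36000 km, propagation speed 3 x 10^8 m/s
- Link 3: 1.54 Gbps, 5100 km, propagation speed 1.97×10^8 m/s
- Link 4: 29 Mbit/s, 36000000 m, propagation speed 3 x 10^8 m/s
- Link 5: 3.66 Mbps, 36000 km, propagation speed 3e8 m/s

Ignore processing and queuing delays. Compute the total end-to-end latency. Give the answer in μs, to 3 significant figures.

L = 576 × 8 = 4608 bits.
Transmission delays (L/R per hop): 1681.75, 112.665, 2.99221, 158.897, 1259.02 μs; sum = 3215.32 μs.
Propagation delays (d/s per hop): 120000, 120000, 25888.3, 120000, 120000 μs; sum = 505888 μs.
End-to-end = 509000 μs.

509000 μs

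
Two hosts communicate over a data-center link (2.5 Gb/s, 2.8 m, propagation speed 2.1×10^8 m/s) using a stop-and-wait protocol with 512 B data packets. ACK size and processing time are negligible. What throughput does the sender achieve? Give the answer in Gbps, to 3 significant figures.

2.46 Gbps

t_tx = L/R = 4096/2500000000 = 1.6384e-06 s.
t_prop = 2.8/210000000 = 1.33333e-08 s; RTT = 2.66667e-08 s.
Cycle = t_tx + RTT = 1.66507e-06 s.
Throughput = L / cycle = 4096 / 1.66507e-06 = 2.46 Gbps.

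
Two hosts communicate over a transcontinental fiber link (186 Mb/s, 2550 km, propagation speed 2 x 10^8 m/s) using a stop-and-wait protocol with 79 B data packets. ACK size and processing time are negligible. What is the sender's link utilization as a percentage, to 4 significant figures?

t_tx = L/R = 632/186000000 = 3.39785e-06 s.
t_prop = 2550000/200000000 = 0.01275 s; RTT = 0.0255 s.
Cycle = t_tx + RTT = 0.0255034 s.
Utilization = t_tx / cycle = 3.39785e-06/0.0255034 = 0.01332 %.

0.01332 %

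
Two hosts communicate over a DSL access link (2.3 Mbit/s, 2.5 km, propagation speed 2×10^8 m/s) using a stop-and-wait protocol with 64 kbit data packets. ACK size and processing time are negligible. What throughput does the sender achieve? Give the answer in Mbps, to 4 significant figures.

t_tx = L/R = 64000/2300000 = 0.0278261 s.
t_prop = 2500/200000000 = 1.25e-05 s; RTT = 2.5e-05 s.
Cycle = t_tx + RTT = 0.0278511 s.
Throughput = L / cycle = 64000 / 0.0278511 = 2.298 Mbps.

2.298 Mbps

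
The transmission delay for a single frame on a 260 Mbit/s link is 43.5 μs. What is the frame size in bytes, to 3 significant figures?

L = R × t_tx = 260000000 b/s × 4.35e-05 s = 11310 bits.
In bytes: 11310 / 8 = 1410 bytes.

1410 bytes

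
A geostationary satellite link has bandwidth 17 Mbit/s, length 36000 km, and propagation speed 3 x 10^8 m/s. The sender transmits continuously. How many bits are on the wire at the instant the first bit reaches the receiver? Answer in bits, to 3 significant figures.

Propagation delay = 36000000 / 300000000 = 0.12 s.
BDP = R × t_prop = 17000000 × 0.12 = 2040000 bits.

2040000 bits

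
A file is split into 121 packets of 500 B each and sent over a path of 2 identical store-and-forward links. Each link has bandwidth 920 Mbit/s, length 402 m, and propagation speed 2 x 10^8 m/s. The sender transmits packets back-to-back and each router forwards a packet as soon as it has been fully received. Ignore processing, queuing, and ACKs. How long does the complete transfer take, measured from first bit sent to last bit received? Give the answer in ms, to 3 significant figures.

0.534 ms

Per-hop transmission t_tx = L/R = 4000/920000000 = 0.00434783 ms.
Per-hop propagation t_prop = 402/200000000 = 0.00201 ms.
Pipeline fill: first packet needs 2·t_tx to clear all hops; remaining 120 packets each add one t_tx.
Total = (2+121-1)·t_tx + 2·t_prop = 122·0.00434783 + 2·0.00201 = 0.534 ms.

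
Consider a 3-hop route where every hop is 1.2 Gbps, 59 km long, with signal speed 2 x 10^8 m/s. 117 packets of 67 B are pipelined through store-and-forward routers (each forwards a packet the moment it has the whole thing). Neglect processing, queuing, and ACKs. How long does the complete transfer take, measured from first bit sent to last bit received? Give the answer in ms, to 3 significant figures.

Per-hop transmission t_tx = L/R = 536/1200000000 = 0.000446667 ms.
Per-hop propagation t_prop = 59000/200000000 = 0.295 ms.
Pipeline fill: first packet needs 3·t_tx to clear all hops; remaining 116 packets each add one t_tx.
Total = (3+117-1)·t_tx + 3·t_prop = 119·0.000446667 + 3·0.295 = 0.938 ms.

0.938 ms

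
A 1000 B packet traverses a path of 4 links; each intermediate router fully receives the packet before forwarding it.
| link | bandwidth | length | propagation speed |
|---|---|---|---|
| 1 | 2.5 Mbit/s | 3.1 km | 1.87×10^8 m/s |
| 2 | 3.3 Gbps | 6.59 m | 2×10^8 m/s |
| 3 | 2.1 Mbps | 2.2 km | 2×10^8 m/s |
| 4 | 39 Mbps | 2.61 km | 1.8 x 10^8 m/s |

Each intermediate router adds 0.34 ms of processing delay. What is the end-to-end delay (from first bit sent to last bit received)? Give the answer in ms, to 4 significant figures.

L = 1000 × 8 = 8000 bits.
Transmission delays (L/R per hop): 3.2, 0.00242424, 3.80952, 0.205128 ms; sum = 7.21708 ms.
Propagation delays (d/s per hop): 0.0165775, 3.295e-05, 0.011, 0.0145 ms; sum = 0.0421105 ms.
Processing at 3 router(s): 3 × 0.34 ms = 1.02 ms.
End-to-end = 8.279 ms.

8.279 ms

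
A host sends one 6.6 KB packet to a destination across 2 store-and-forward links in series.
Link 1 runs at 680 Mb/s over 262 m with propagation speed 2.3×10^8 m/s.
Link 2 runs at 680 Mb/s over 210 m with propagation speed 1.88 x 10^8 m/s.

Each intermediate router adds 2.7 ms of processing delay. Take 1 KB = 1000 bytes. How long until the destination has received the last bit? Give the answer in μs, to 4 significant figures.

2858 μs

L = 52800 bits.
Transmission delay per hop = L/R = 52800/680000000 = 77.6471 μs; 2 hops → 155.294 μs.
Propagation delays (d/s per hop): 1.13913, 1.11702 μs; sum = 2.25615 μs.
Processing at 1 router(s): 1 × 2.7 ms = 2700 μs.
End-to-end = 2858 μs.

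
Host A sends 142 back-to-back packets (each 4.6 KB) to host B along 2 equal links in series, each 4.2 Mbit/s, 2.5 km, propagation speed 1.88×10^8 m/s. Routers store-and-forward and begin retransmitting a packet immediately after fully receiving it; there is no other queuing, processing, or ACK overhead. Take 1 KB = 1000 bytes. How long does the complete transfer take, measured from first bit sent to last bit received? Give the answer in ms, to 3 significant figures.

1250 ms

Per-hop transmission t_tx = L/R = 36800/4200000 = 8.7619 ms.
Per-hop propagation t_prop = 2500/188000000 = 0.0132979 ms.
Pipeline fill: first packet needs 2·t_tx to clear all hops; remaining 141 packets each add one t_tx.
Total = (2+142-1)·t_tx + 2·t_prop = 143·8.7619 + 2·0.0132979 = 1250 ms.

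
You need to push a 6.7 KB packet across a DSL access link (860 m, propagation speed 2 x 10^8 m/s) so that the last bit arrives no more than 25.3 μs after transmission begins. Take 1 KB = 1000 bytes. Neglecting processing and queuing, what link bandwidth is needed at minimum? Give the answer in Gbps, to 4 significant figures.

L = 53600 bits.
Propagation delay = 860 / 200000000 = 4.3 μs.
Transmission budget = 25.3 − 4.3 = 21 μs.
R ≥ L / t_tx = 53600 bits / 2.1e-05 s = 2.552 Gbps.

2.552 Gbps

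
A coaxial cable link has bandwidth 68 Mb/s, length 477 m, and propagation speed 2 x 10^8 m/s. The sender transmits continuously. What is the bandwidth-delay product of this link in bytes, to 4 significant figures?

20.27 bytes

Propagation delay = 477 / 200000000 = 2.385e-06 s.
BDP = R × t_prop = 68000000 × 2.385e-06 = 162.18 bits.
In bytes: 162.18/8 = 20.27 bytes.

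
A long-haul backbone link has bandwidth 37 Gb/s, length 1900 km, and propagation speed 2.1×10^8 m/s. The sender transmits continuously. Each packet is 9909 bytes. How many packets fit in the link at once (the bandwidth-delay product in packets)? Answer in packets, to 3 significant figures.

4220 packets

Propagation delay = 1900000 / 210000000 = 0.00904762 s.
BDP = R × t_prop = 37000000000 × 0.00904762 = 334762000 bits.
In packets of 79272 bits: 4220 packets.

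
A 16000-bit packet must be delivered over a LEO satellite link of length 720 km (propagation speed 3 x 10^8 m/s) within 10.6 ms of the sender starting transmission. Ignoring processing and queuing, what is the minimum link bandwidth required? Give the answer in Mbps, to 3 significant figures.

1.95 Mbps

Propagation delay = 720000 / 300000000 = 2.4 ms.
Transmission budget = 10.6 − 2.4 = 8.2 ms.
R ≥ L / t_tx = 16000 bits / 0.0082 s = 1.95 Mbps.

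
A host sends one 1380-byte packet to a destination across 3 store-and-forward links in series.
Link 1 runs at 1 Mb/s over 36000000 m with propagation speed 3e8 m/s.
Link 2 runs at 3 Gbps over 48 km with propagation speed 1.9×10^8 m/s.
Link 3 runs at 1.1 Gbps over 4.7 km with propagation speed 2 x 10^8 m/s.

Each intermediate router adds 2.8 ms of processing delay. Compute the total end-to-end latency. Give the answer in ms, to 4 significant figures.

136.9 ms

L = 1380 × 8 = 11040 bits.
Transmission delays (L/R per hop): 11.04, 0.00368, 0.0100364 ms; sum = 11.0537 ms.
Propagation delays (d/s per hop): 120, 0.252632, 0.0235 ms; sum = 120.276 ms.
Processing at 2 router(s): 2 × 2.8 ms = 5.6 ms.
End-to-end = 136.9 ms.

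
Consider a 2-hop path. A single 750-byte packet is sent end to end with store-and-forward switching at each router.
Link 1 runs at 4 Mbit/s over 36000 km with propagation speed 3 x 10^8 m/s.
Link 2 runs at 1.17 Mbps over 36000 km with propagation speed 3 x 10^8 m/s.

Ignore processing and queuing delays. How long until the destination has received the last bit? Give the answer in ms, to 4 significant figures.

246.6 ms

L = 750 × 8 = 6000 bits.
Transmission delays (L/R per hop): 1.5, 5.12821 ms; sum = 6.62821 ms.
Propagation delays (d/s per hop): 120, 120 ms; sum = 240 ms.
End-to-end = 246.6 ms.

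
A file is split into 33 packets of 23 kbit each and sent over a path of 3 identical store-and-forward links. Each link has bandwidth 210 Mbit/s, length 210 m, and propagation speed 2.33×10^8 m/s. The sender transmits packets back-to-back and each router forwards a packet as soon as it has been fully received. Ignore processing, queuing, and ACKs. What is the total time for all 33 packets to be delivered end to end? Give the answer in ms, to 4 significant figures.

3.836 ms

Per-hop transmission t_tx = L/R = 23000/210000000 = 0.109524 ms.
Per-hop propagation t_prop = 210/233000000 = 0.000901288 ms.
Pipeline fill: first packet needs 3·t_tx to clear all hops; remaining 32 packets each add one t_tx.
Total = (3+33-1)·t_tx + 3·t_prop = 35·0.109524 + 3·0.000901288 = 3.836 ms.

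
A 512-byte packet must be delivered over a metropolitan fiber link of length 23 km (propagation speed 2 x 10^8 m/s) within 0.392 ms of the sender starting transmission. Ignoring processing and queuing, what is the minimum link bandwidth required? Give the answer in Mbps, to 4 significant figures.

14.79 Mbps

L = 4096 bits.
Propagation delay = 23000 / 200000000 = 0.115 ms.
Transmission budget = 0.392 − 0.115 = 0.277 ms.
R ≥ L / t_tx = 4096 bits / 0.000277 s = 14.79 Mbps.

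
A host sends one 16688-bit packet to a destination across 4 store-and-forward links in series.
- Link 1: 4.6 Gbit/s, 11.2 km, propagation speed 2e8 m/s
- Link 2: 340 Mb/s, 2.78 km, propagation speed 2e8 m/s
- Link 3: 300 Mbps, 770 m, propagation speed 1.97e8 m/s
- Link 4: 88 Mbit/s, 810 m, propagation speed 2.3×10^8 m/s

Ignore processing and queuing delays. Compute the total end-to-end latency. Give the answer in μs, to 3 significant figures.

Transmission delays (L/R per hop): 3.62783, 49.0824, 55.6267, 189.636 μs; sum = 297.973 μs.
Propagation delays (d/s per hop): 56, 13.9, 3.90863, 3.52174 μs; sum = 77.3304 μs.
End-to-end = 375 μs.

375 μs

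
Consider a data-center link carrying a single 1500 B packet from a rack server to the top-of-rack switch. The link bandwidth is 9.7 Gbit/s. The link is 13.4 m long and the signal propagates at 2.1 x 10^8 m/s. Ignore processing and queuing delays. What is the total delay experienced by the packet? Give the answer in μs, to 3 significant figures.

1.30 μs

L = 1500 × 8 = 12000 bits.
Transmission delay = L/R = 12000 / 9700000000 = 1.23711 μs.
Propagation delay = d/s = 13.4 m / 210000000 m/s = 0.0638095 μs.
Total = 1.30 μs.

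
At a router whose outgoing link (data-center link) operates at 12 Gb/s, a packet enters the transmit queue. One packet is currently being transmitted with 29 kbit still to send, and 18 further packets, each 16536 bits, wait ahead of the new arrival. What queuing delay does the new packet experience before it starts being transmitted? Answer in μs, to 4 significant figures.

27.22 μs

Each queued packet: L/R = 16536/12000000000 = 1.378 μs.
18 queued → 24.804 μs.
Plus remaining 29000 bits of current packet: 2.41667 μs.
Queuing delay = 27.22 μs.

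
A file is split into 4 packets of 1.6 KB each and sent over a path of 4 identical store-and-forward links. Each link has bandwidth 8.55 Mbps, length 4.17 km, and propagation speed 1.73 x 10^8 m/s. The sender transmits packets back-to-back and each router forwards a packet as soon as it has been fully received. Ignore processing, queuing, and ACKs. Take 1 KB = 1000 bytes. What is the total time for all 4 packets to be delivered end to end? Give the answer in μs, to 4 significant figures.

10580 μs

Per-hop transmission t_tx = L/R = 12800/8550000 = 1497.08 μs.
Per-hop propagation t_prop = 4170/173000000 = 24.104 μs.
Pipeline fill: first packet needs 4·t_tx to clear all hops; remaining 3 packets each add one t_tx.
Total = (4+4-1)·t_tx + 4·t_prop = 7·1497.08 + 4·24.104 = 10580 μs.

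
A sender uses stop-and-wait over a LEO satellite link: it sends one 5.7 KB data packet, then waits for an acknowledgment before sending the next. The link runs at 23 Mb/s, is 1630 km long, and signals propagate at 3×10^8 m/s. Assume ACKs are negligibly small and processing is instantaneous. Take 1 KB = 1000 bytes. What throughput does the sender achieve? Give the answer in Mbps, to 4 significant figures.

t_tx = L/R = 45600/23000000 = 0.00198261 s.
t_prop = 1630000/300000000 = 0.00543333 s; RTT = 0.0108667 s.
Cycle = t_tx + RTT = 0.0128493 s.
Throughput = L / cycle = 45600 / 0.0128493 = 3.549 Mbps.

3.549 Mbps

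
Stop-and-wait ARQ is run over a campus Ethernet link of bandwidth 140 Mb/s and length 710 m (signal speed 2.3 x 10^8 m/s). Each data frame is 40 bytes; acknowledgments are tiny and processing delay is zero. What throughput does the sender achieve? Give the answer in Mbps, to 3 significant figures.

t_tx = L/R = 320/140000000 = 2.28571e-06 s.
t_prop = 710/2.3e+08 = 3.08696e-06 s; RTT = 6.17391e-06 s.
Cycle = t_tx + RTT = 8.45963e-06 s.
Throughput = L / cycle = 320 / 8.45963e-06 = 37.8 Mbps.

37.8 Mbps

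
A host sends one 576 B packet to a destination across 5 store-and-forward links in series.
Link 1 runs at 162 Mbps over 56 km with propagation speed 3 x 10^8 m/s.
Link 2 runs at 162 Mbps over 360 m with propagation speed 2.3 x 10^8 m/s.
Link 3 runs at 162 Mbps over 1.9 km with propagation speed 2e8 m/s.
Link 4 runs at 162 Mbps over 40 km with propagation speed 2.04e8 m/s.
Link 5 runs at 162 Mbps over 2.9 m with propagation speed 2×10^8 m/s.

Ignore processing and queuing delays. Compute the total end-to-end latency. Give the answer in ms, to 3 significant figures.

0.536 ms

L = 576 × 8 = 4608 bits.
Transmission delay per hop = L/R = 4608/162000000 = 0.0284444 ms; 5 hops → 0.142222 ms.
Propagation delays (d/s per hop): 0.186667, 0.00156522, 0.0095, 0.196078, 1.45e-05 ms; sum = 0.393825 ms.
End-to-end = 0.536 ms.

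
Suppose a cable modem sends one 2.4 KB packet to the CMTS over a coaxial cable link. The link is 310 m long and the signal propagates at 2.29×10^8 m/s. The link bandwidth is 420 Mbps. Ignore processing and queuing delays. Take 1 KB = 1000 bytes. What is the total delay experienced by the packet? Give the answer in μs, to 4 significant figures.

47.07 μs

L = 19200 bits.
Transmission delay = L/R = 19200 / 420000000 = 45.7143 μs.
Propagation delay = d/s = 310 m / 229000000 m/s = 1.35371 μs.
Total = 47.07 μs.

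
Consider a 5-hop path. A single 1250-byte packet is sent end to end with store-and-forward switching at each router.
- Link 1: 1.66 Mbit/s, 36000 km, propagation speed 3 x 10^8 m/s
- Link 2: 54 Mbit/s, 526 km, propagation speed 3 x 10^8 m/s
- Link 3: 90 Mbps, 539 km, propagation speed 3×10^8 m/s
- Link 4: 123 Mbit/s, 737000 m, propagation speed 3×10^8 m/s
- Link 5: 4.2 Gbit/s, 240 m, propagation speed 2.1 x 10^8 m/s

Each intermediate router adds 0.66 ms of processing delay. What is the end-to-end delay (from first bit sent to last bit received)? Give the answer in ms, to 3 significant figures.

135 ms

L = 1250 × 8 = 10000 bits.
Transmission delays (L/R per hop): 6.0241, 0.185185, 0.111111, 0.0813008, 0.00238095 ms; sum = 6.40407 ms.
Propagation delays (d/s per hop): 120, 1.75333, 1.79667, 2.45667, 0.00114286 ms; sum = 126.008 ms.
Processing at 4 router(s): 4 × 0.66 ms = 2.64 ms.
End-to-end = 135 ms.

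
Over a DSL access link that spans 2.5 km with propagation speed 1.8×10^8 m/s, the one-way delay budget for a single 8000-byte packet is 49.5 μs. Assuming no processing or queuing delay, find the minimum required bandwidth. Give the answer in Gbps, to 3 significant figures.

1.80 Gbps

L = 64000 bits.
Propagation delay = 2500 / 180000000 = 13.8889 μs.
Transmission budget = 49.5 − 13.8889 = 35.6111 μs.
R ≥ L / t_tx = 64000 bits / 3.56111e-05 s = 1.80 Gbps.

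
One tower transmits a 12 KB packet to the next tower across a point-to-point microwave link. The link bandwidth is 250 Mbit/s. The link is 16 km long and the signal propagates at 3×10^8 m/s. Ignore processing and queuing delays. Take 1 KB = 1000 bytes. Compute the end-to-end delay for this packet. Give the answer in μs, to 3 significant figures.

L = 96000 bits.
Transmission delay = L/R = 96000 / 250000000 = 384 μs.
Propagation delay = d/s = 16000 m / 300000000 m/s = 53.3333 μs.
Total = 437 μs.

437 μs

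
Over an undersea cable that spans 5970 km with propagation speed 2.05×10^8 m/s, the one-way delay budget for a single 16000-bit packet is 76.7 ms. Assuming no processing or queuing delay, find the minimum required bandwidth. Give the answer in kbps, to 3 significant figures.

Propagation delay = 5970000 / 2.05e+08 = 29.122 ms.
Transmission budget = 76.7 − 29.122 = 47.578 ms.
R ≥ L / t_tx = 16000 bits / 0.047578 s = 336 kbps.

336 kbps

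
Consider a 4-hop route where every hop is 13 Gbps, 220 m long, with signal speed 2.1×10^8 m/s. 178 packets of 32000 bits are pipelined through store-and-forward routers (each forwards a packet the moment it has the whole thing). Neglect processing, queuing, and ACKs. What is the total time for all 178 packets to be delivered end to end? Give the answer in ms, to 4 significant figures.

0.4497 ms

Per-hop transmission t_tx = L/R = 32000/13000000000 = 0.00246154 ms.
Per-hop propagation t_prop = 220/210000000 = 0.00104762 ms.
Pipeline fill: first packet needs 4·t_tx to clear all hops; remaining 177 packets each add one t_tx.
Total = (4+178-1)·t_tx + 4·t_prop = 181·0.00246154 + 4·0.00104762 = 0.4497 ms.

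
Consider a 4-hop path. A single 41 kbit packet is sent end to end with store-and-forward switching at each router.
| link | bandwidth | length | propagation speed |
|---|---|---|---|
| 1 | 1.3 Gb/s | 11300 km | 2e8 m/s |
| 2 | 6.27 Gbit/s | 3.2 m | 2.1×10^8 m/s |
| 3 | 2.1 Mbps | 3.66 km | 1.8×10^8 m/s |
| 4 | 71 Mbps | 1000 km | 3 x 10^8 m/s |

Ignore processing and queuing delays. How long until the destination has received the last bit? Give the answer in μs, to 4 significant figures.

79990 μs

L = 41000 bits.
Transmission delays (L/R per hop): 31.5385, 6.53907, 19523.8, 577.465 μs; sum = 20139.4 μs.
Propagation delays (d/s per hop): 56500, 0.0152381, 20.3333, 3333.33 μs; sum = 59853.7 μs.
End-to-end = 79990 μs.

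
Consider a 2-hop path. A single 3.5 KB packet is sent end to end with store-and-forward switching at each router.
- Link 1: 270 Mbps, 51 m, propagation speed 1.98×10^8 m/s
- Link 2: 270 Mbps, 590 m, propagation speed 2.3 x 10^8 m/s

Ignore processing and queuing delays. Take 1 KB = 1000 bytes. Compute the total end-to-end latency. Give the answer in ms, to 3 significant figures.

L = 28000 bits.
Transmission delay per hop = L/R = 28000/270000000 = 0.103704 ms; 2 hops → 0.207407 ms.
Propagation delays (d/s per hop): 0.000257576, 0.00256522 ms; sum = 0.00282279 ms.
End-to-end = 0.210 ms.

0.210 ms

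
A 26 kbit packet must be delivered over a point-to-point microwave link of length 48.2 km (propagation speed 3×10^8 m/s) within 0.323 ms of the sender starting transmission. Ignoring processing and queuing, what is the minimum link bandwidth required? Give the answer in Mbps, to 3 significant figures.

Propagation delay = 48200 / 300000000 = 0.160667 ms.
Transmission budget = 0.323 − 0.160667 = 0.162333 ms.
R ≥ L / t_tx = 26000 bits / 0.000162333 s = 160 Mbps.

160 Mbps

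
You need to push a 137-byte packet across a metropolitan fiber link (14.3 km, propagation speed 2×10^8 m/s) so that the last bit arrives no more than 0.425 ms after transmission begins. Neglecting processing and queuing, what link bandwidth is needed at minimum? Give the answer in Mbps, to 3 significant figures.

L = 1096 bits.
Propagation delay = 14300 / 200000000 = 0.0715 ms.
Transmission budget = 0.425 − 0.0715 = 0.3535 ms.
R ≥ L / t_tx = 1096 bits / 0.0003535 s = 3.10 Mbps.

3.10 Mbps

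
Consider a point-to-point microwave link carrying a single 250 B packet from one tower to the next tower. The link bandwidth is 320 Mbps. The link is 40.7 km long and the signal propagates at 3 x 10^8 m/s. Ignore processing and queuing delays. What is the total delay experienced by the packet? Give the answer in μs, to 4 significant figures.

L = 250 × 8 = 2000 bits.
Transmission delay = L/R = 2000 / 320000000 = 6.25 μs.
Propagation delay = d/s = 40700 m / 300000000 m/s = 135.667 μs.
Total = 141.9 μs.

141.9 μs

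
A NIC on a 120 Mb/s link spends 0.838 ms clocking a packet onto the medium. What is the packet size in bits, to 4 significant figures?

100600 bits

L = R × t_tx = 120000000 b/s × 0.000838 s = 100560 bits.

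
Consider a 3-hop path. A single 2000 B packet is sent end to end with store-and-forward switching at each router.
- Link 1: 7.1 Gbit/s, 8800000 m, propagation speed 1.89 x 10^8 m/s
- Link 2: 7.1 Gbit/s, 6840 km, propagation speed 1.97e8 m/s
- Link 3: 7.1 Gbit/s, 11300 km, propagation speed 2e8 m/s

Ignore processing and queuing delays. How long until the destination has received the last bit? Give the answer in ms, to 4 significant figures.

L = 2000 × 8 = 16000 bits.
Transmission delay per hop = L/R = 16000/7100000000 = 0.00225352 ms; 3 hops → 0.00676056 ms.
Propagation delays (d/s per hop): 46.5608, 34.7208, 56.5 ms; sum = 137.782 ms.
End-to-end = 137.8 ms.

137.8 ms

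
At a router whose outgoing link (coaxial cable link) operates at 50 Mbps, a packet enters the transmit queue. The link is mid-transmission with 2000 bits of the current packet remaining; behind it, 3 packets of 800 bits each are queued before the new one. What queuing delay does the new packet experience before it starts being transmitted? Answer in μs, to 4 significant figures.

Each queued packet: L/R = 800/50000000 = 16 μs.
3 queued → 48 μs.
Plus remaining 2000 bits of current packet: 40 μs.
Queuing delay = 88.00 μs.

88.00 μs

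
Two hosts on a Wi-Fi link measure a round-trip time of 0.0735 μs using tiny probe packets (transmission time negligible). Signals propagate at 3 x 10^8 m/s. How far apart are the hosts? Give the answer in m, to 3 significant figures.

11.0 m

One-way propagation = RTT/2 = 0.03675 μs.
d = s × t = 300000000 × 3.675e-08 = 11.0 m.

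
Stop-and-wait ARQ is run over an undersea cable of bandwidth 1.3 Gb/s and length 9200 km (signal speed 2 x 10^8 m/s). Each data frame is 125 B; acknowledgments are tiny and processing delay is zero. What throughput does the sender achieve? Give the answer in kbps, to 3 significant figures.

t_tx = L/R = 1000/1300000000 = 7.69231e-07 s.
t_prop = 9200000/200000000 = 0.046 s; RTT = 0.092 s.
Cycle = t_tx + RTT = 0.0920008 s.
Throughput = L / cycle = 1000 / 0.0920008 = 10.9 kbps.

10.9 kbps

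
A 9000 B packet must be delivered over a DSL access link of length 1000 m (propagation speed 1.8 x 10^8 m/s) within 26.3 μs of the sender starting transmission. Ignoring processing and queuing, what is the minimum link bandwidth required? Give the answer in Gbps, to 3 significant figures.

3.47 Gbps

L = 72000 bits.
Propagation delay = 1000 / 180000000 = 5.55556 μs.
Transmission budget = 26.3 − 5.55556 = 20.7444 μs.
R ≥ L / t_tx = 72000 bits / 2.07444e-05 s = 3.47 Gbps.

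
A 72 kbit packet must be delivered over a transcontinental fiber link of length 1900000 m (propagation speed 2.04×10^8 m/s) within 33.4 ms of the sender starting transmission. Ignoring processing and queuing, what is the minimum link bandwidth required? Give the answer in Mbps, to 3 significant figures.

Propagation delay = 1900000 / 204000000 = 9.31373 ms.
Transmission budget = 33.4 − 9.31373 = 24.0863 ms.
R ≥ L / t_tx = 72000 bits / 0.0240863 s = 2.99 Mbps.

2.99 Mbps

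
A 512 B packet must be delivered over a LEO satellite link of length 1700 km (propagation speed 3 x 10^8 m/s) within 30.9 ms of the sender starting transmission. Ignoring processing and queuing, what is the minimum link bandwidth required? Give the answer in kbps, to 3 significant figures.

L = 4096 bits.
Propagation delay = 1700000 / 300000000 = 5.66667 ms.
Transmission budget = 30.9 − 5.66667 = 25.2333 ms.
R ≥ L / t_tx = 4096 bits / 0.0252333 s = 162 kbps.

162 kbps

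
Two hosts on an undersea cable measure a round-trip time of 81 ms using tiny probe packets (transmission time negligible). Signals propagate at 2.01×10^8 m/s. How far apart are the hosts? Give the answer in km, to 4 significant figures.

One-way propagation = RTT/2 = 40.5 ms.
d = s × t = 2.01e+08 × 0.0405 = 8141 km.

8141 km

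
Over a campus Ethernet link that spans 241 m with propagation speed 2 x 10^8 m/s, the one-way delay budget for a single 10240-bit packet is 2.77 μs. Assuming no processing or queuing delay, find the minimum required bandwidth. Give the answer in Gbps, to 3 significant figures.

6.54 Gbps

Propagation delay = 241 / 200000000 = 1.205 μs.
Transmission budget = 2.77 − 1.205 = 1.565 μs.
R ≥ L / t_tx = 10240 bits / 1.565e-06 s = 6.54 Gbps.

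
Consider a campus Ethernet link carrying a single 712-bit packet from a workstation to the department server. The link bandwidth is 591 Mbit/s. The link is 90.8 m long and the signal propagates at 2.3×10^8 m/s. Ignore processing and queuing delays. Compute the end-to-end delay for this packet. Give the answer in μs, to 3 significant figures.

Transmission delay = L/R = 712 / 591000000 = 1.20474 μs.
Propagation delay = d/s = 90.8 m / 2.3e+08 m/s = 0.394783 μs.
Total = 1.60 μs.

1.60 μs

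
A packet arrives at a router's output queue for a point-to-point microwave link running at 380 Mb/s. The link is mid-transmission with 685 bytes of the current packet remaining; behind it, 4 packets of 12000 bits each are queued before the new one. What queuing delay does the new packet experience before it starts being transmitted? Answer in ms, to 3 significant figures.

Each queued packet: L/R = 12000/380000000 = 0.0315789 ms.
4 queued → 0.126316 ms.
Plus remaining 5480 bits of current packet: 0.0144211 ms.
Queuing delay = 0.141 ms.

0.141 ms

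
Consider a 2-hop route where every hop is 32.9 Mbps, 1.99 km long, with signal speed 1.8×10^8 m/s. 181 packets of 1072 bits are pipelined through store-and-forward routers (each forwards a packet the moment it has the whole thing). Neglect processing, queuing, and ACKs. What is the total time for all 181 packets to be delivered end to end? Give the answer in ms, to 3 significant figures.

Per-hop transmission t_tx = L/R = 1072/32900000 = 0.0325836 ms.
Per-hop propagation t_prop = 1990/180000000 = 0.0110556 ms.
Pipeline fill: first packet needs 2·t_tx to clear all hops; remaining 180 packets each add one t_tx.
Total = (2+181-1)·t_tx + 2·t_prop = 182·0.0325836 + 2·0.0110556 = 5.95 ms.

5.95 ms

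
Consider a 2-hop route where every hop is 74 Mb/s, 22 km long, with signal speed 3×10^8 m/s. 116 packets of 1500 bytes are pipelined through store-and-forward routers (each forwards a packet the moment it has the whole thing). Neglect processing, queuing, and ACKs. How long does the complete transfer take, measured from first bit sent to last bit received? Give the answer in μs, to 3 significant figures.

19100 μs

Per-hop transmission t_tx = L/R = 12000/74000000 = 162.162 μs.
Per-hop propagation t_prop = 22000/300000000 = 73.3333 μs.
Pipeline fill: first packet needs 2·t_tx to clear all hops; remaining 115 packets each add one t_tx.
Total = (2+116-1)·t_tx + 2·t_prop = 117·162.162 + 2·73.3333 = 19100 μs.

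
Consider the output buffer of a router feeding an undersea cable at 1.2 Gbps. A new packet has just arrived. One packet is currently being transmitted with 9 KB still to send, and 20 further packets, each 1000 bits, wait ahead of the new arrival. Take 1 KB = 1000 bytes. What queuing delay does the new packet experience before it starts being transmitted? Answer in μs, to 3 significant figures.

76.7 μs

Each queued packet: L/R = 1000/1200000000 = 0.833333 μs.
20 queued → 16.6667 μs.
Plus remaining 72000 bits of current packet: 60 μs.
Queuing delay = 76.7 μs.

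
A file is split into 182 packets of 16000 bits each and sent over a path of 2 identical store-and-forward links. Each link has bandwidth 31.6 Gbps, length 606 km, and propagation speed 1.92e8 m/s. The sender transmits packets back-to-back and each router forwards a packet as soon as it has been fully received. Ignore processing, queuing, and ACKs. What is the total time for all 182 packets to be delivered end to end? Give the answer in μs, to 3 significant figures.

Per-hop transmission t_tx = L/R = 16000/31600000000 = 0.506329 μs.
Per-hop propagation t_prop = 606000/192000000 = 3156.25 μs.
Pipeline fill: first packet needs 2·t_tx to clear all hops; remaining 181 packets each add one t_tx.
Total = (2+182-1)·t_tx + 2·t_prop = 183·0.506329 + 2·3156.25 = 6410 μs.

6410 μs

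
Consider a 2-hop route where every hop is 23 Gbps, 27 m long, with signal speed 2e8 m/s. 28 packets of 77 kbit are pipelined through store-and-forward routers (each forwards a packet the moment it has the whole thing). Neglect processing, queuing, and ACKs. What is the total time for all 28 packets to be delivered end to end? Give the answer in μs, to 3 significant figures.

97.4 μs

Per-hop transmission t_tx = L/R = 77000/23000000000 = 3.34783 μs.
Per-hop propagation t_prop = 27/200000000 = 0.135 μs.
Pipeline fill: first packet needs 2·t_tx to clear all hops; remaining 27 packets each add one t_tx.
Total = (2+28-1)·t_tx + 2·t_prop = 29·3.34783 + 2·0.135 = 97.4 μs.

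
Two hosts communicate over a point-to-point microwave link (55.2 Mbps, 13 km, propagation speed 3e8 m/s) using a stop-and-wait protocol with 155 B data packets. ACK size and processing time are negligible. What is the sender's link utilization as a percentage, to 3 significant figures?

20.6 %

t_tx = L/R = 1240/55200000 = 2.24638e-05 s.
t_prop = 13000/300000000 = 4.33333e-05 s; RTT = 8.66667e-05 s.
Cycle = t_tx + RTT = 0.00010913 s.
Utilization = t_tx / cycle = 2.24638e-05/0.00010913 = 20.6 %.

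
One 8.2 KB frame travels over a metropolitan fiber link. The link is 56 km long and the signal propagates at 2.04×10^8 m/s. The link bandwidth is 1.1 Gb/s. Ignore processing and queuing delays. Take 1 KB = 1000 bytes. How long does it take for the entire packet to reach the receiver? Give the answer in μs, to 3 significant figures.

L = 65600 bits.
Transmission delay = L/R = 65600 / 1100000000 = 59.6364 μs.
Propagation delay = d/s = 56000 m / 204000000 m/s = 274.51 μs.
Total = 334 μs.

334 μs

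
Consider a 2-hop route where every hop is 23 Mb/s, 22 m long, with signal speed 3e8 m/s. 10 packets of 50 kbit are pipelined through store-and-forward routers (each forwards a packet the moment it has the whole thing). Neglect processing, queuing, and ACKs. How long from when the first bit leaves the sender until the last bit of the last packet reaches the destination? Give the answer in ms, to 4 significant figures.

Per-hop transmission t_tx = L/R = 50000/23000000 = 2.17391 ms.
Per-hop propagation t_prop = 22/300000000 = 7.33333e-05 ms.
Pipeline fill: first packet needs 2·t_tx to clear all hops; remaining 9 packets each add one t_tx.
Total = (2+10-1)·t_tx + 2·t_prop = 11·2.17391 + 2·7.33333e-05 = 23.91 ms.

23.91 ms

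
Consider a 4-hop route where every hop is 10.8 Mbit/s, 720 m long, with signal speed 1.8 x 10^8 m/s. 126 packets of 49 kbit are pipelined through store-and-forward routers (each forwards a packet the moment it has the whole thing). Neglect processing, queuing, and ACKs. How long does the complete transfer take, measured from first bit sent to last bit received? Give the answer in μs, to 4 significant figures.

Per-hop transmission t_tx = L/R = 49000/10800000 = 4537.04 μs.
Per-hop propagation t_prop = 720/180000000 = 4 μs.
Pipeline fill: first packet needs 4·t_tx to clear all hops; remaining 125 packets each add one t_tx.
Total = (4+126-1)·t_tx + 4·t_prop = 129·4537.04 + 4·4 = 585300 μs.

585300 μs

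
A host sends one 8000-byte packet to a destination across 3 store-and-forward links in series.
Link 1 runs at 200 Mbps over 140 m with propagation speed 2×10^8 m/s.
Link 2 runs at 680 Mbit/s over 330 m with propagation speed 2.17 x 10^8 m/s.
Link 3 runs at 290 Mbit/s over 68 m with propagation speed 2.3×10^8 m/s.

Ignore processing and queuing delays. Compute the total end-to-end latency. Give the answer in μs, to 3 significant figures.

637 μs

L = 8000 × 8 = 64000 bits.
Transmission delays (L/R per hop): 320, 94.1176, 220.69 μs; sum = 634.807 μs.
Propagation delays (d/s per hop): 0.7, 1.52074, 0.295652 μs; sum = 2.51639 μs.
End-to-end = 637 μs.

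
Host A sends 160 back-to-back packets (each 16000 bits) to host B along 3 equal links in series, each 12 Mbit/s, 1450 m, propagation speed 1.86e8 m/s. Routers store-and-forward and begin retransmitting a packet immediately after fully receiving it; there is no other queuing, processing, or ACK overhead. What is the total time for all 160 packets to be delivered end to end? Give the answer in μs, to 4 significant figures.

Per-hop transmission t_tx = L/R = 16000/12000000 = 1333.33 μs.
Per-hop propagation t_prop = 1450/186000000 = 7.7957 μs.
Pipeline fill: first packet needs 3·t_tx to clear all hops; remaining 159 packets each add one t_tx.
Total = (3+160-1)·t_tx + 3·t_prop = 162·1333.33 + 3·7.7957 = 216000 μs.

216000 μs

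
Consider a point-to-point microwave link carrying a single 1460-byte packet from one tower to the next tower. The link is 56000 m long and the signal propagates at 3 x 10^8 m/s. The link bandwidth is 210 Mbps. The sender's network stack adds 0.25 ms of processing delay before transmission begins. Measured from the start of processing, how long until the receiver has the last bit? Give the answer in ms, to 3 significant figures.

L = 1460 × 8 = 11680 bits.
Transmission delay = L/R = 11680 / 210000000 = 0.055619 ms.
Propagation delay = d/s = 56000 m / 300000000 m/s = 0.186667 ms.
Plus processing delay 0.25 ms = 0.25 ms.
Total = 0.492 ms.

0.492 ms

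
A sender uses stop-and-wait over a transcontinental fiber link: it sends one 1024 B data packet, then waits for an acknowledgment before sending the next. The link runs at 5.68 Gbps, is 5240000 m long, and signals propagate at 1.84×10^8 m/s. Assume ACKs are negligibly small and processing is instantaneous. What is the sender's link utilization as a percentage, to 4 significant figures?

t_tx = L/R = 8192/5680000000 = 1.44225e-06 s.
t_prop = 5240000/184000000 = 0.0284783 s; RTT = 0.0569565 s.
Cycle = t_tx + RTT = 0.056958 s.
Utilization = t_tx / cycle = 1.44225e-06/0.056958 = 0.002532 %.

0.002532 %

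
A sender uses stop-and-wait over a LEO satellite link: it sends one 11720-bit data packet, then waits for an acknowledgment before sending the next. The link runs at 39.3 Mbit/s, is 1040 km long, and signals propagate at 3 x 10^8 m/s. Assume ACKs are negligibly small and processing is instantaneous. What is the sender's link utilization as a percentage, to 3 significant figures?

t_tx = L/R = 11720/39300000 = 0.000298219 s.
t_prop = 1040000/300000000 = 0.00346667 s; RTT = 0.00693333 s.
Cycle = t_tx + RTT = 0.00723155 s.
Utilization = t_tx / cycle = 0.000298219/0.00723155 = 4.12 %.

4.12 %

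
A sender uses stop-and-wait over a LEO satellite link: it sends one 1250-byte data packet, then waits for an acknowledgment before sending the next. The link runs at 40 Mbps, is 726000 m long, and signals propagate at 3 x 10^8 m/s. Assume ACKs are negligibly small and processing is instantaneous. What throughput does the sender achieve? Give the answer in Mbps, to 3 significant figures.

t_tx = L/R = 10000/40000000 = 0.00025 s.
t_prop = 726000/300000000 = 0.00242 s; RTT = 0.00484 s.
Cycle = t_tx + RTT = 0.00509 s.
Throughput = L / cycle = 10000 / 0.00509 = 1.96 Mbps.

1.96 Mbps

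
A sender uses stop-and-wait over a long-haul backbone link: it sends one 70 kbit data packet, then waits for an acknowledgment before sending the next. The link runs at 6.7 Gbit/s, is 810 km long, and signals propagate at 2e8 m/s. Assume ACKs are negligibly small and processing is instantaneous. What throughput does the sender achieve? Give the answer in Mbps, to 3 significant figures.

t_tx = L/R = 70000/6700000000 = 1.04478e-05 s.
t_prop = 810000/200000000 = 0.00405 s; RTT = 0.0081 s.
Cycle = t_tx + RTT = 0.00811045 s.
Throughput = L / cycle = 70000 / 0.00811045 = 8.63 Mbps.

8.63 Mbps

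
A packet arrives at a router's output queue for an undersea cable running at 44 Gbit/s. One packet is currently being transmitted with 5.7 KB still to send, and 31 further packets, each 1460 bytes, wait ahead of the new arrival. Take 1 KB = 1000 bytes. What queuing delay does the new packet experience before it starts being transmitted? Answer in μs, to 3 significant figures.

Each queued packet: L/R = 11680/44000000000 = 0.265455 μs.
31 queued → 8.22909 μs.
Plus remaining 45600 bits of current packet: 1.03636 μs.
Queuing delay = 9.27 μs.

9.27 μs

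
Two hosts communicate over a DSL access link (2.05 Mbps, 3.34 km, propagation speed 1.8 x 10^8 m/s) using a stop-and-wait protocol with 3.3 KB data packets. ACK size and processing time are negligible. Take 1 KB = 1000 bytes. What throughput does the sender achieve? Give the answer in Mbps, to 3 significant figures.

t_tx = L/R = 26400/2.05e+06 = 0.012878 s.
t_prop = 3340/180000000 = 1.85556e-05 s; RTT = 3.71111e-05 s.
Cycle = t_tx + RTT = 0.0129152 s.
Throughput = L / cycle = 26400 / 0.0129152 = 2.04 Mbps.

2.04 Mbps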